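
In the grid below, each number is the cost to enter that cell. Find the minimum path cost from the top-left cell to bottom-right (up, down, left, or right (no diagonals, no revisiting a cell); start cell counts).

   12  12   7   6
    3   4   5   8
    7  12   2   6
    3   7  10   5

37

Path [0,0]→[1,0]→[1,1]→[1,2]→[2,2]→[2,3]→[3,3]: 12 + 3 + 4 + 5 + 2 + 6 + 5 = 37.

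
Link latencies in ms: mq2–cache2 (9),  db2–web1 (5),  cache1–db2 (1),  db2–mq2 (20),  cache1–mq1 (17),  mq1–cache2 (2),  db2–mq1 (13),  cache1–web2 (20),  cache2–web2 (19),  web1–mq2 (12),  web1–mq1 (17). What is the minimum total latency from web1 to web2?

26

A few of the web1→web2 routes:
web1 → mq1 → cache2 → web2: 17 + 2 + 19 = 38
web1 → mq2 → cache2 → web2: 12 + 9 + 19 = 40
web1 → db2 → mq1 → cache2 → web2: 5 + 13 + 2 + 19 = 39
web1 → db2 → cache1 → web2: 5 + 1 + 20 = 26
Best route has total 26 ms.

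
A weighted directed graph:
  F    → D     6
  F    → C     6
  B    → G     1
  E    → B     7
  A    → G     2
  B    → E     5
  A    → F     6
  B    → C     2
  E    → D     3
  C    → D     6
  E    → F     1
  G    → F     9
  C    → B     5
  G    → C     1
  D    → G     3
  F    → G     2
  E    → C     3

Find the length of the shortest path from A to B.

8

Candidate routes:
A -> G -> F -> C -> B: 2 + 9 + 6 + 5 = 22
A -> F -> C -> B: 6 + 6 + 5 = 17
A -> G -> C -> B: 2 + 1 + 5 = 8
A -> F -> D -> G -> C -> B: 6 + 6 + 3 + 1 + 5 = 21
A -> F -> G -> C -> B: 6 + 2 + 1 + 5 = 14
The minimum is 8.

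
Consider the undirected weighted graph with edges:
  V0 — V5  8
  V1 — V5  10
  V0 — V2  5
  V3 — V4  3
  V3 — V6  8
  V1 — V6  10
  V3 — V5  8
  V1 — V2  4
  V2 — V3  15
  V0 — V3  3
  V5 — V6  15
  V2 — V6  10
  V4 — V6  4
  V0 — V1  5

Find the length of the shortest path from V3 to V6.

7

Comparing a few candidate routes:
V3 -> V6: 8
V3 -> V0 -> V1 -> V6: 3 + 5 + 10 = 18
V3 -> V4 -> V6: 3 + 4 = 7
V3 -> V0 -> V2 -> V6: 3 + 5 + 10 = 18
Best route has total 7.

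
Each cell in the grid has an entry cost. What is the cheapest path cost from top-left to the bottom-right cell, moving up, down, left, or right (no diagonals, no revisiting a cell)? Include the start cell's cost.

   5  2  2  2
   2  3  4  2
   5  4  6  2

One optimal route is [0,0] -> [0,1] -> [0,2] -> [0,3] -> [1,3] -> [2,3].
Its cost is 5 + 2 + 2 + 2 + 2 + 2 = 15.

15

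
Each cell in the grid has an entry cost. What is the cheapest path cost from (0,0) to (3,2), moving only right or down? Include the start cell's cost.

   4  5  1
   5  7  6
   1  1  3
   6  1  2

Take (0,0)→(1,0)→(2,0)→(2,1)→(3,1)→(3,2) for a total of 4 + 5 + 1 + 1 + 1 + 2 = 14.

14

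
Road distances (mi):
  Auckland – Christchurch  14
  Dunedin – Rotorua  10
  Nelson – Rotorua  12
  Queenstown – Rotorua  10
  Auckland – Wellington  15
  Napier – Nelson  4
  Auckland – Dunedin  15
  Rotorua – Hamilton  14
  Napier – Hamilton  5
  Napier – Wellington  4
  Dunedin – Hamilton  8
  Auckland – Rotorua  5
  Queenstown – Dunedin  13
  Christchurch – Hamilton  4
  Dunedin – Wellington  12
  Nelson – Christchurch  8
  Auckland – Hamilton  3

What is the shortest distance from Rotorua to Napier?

Comparing a few candidate routes:
Rotorua - Hamilton - Napier: 14 + 5 = 19
Rotorua - Auckland - Wellington - Napier: 5 + 15 + 4 = 24
Rotorua - Dunedin - Hamilton - Napier: 10 + 8 + 5 = 23
Rotorua - Nelson - Napier: 12 + 4 = 16
Rotorua - Auckland - Hamilton - Napier: 5 + 3 + 5 = 13
Rotorua - Auckland - Hamilton - Christchurch - Nelson - Napier: 5 + 3 + 4 + 8 + 4 = 24
Shortest: 13 mi.

13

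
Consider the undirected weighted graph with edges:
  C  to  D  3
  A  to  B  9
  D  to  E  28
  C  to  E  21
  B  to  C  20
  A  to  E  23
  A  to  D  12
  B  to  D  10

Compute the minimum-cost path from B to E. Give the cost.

A few of the B→E routes:
B→A→E: 9 + 23 = 32
B→D→E: 10 + 28 = 38
B→D→C→E: 10 + 3 + 21 = 34
The minimum is 32.

32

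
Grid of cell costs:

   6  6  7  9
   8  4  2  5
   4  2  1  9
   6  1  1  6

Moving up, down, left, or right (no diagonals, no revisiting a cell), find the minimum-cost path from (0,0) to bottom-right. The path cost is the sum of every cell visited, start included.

26

One optimal route is [0,0] -> [0,1] -> [1,1] -> [1,2] -> [2,2] -> [3,2] -> [3,3].
Its cost is 6 + 6 + 4 + 2 + 1 + 1 + 6 = 26.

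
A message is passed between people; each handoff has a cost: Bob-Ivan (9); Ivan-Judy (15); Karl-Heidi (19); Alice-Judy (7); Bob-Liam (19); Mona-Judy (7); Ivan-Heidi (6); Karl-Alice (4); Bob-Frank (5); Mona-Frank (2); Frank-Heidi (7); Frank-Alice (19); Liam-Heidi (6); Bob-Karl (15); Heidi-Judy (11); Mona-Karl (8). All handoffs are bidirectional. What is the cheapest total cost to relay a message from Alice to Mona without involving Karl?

14

Checking several routes:
Alice → Judy → Ivan → Heidi → Frank → Mona: 7 + 15 + 6 + 7 + 2 = 37
Alice → Judy → Ivan → Bob → Frank → Mona: 7 + 15 + 9 + 5 + 2 = 38
Alice → Judy → Mona: 7 + 7 = 14
Alice → Judy → Heidi → Frank → Mona: 7 + 11 + 7 + 2 = 27
Alice → Frank → Mona: 19 + 2 = 21
The minimum is 14.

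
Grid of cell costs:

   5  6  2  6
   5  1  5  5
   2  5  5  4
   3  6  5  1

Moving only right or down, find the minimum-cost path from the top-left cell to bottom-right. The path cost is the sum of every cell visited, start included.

26

Best path: (0,0)→(1,0)→(1,1)→(1,2)→(1,3)→(2,3)→(3,3)
Cost: 5 + 5 + 1 + 5 + 5 + 4 + 1 = 26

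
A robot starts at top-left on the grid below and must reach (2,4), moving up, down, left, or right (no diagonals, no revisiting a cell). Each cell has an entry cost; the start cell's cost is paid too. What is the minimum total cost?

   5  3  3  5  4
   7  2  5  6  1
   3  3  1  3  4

Path r0c0→r0c1→r1c1→r2c1→r2c2→r2c3→r2c4: 5 + 3 + 2 + 3 + 1 + 3 + 4 = 21.

21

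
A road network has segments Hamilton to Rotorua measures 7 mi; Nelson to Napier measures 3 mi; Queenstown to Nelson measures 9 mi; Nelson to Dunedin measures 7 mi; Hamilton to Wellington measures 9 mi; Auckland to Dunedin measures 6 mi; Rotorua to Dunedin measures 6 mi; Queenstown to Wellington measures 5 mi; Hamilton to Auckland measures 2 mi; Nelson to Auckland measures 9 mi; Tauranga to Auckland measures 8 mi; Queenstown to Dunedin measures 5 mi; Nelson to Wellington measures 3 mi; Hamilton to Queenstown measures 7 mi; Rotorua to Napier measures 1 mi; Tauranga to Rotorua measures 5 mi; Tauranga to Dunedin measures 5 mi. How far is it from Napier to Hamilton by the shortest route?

8

A few of the Napier→Hamilton routes:
Napier - Nelson - Wellington - Hamilton: 3 + 3 + 9 = 15
Napier - Rotorua - Hamilton: 1 + 7 = 8
Napier - Rotorua - Dunedin - Auckland - Hamilton: 1 + 6 + 6 + 2 = 15
Napier - Nelson - Auckland - Hamilton: 3 + 9 + 2 = 14
Shortest: 8 mi.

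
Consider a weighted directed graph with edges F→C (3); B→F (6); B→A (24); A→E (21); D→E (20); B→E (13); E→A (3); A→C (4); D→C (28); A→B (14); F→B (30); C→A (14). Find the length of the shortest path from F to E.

38

Checking several routes:
F - C - A - E: 3 + 14 + 21 = 38
F - B - E: 30 + 13 = 43
F - C - A - B - E: 3 + 14 + 14 + 13 = 44
Best route has total 38.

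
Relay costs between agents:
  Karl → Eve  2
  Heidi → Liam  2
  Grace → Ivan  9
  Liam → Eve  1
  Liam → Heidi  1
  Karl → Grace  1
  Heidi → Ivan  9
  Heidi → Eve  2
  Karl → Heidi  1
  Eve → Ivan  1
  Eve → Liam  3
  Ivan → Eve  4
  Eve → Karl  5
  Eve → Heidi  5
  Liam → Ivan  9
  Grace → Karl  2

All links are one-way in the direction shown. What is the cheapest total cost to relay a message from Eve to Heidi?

Routes from Eve to Heidi:
Eve-Heidi: 5
Eve-Karl-Heidi: 5 + 1 = 6
Eve-Liam-Heidi: 3 + 1 = 4
The minimum is 4.

4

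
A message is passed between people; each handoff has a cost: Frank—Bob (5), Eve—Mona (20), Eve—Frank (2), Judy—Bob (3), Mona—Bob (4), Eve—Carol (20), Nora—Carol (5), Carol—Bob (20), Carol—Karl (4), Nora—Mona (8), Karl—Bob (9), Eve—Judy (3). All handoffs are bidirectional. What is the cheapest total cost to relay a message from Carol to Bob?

A few of the Carol→Bob routes:
Carol → Eve → Frank → Bob: 20 + 2 + 5 = 27
Carol → Bob: 20
Carol → Eve → Judy → Bob: 20 + 3 + 3 = 26
Carol → Nora → Mona → Bob: 5 + 8 + 4 = 17
Carol → Karl → Bob: 4 + 9 = 13
Shortest: 13.

13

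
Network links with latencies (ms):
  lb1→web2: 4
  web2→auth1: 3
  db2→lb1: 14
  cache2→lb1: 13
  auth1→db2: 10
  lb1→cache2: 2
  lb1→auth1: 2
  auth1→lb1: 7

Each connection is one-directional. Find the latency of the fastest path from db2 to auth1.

16

Routes from db2 to auth1:
db2 - lb1 - auth1: 14 + 2 = 16
db2 - lb1 - web2 - auth1: 14 + 4 + 3 = 21
Shortest: 16 ms.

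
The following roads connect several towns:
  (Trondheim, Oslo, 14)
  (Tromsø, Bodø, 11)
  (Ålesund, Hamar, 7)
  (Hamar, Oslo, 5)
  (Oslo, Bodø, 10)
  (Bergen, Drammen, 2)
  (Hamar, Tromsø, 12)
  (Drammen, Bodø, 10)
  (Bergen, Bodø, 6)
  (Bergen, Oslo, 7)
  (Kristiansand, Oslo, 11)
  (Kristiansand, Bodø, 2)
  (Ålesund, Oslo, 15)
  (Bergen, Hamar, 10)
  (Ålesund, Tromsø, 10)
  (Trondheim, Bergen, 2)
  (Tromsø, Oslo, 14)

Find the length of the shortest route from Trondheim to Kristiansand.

10

Checking several routes:
Trondheim - Bergen - Oslo - Kristiansand: 2 + 7 + 11 = 20
Trondheim - Bergen - Drammen - Bodø - Kristiansand: 2 + 2 + 10 + 2 = 16
Trondheim - Bergen - Bodø - Kristiansand: 2 + 6 + 2 = 10
Trondheim - Bergen - Oslo - Bodø - Kristiansand: 2 + 7 + 10 + 2 = 21
Trondheim - Oslo - Kristiansand: 14 + 11 = 25
The minimum is 10.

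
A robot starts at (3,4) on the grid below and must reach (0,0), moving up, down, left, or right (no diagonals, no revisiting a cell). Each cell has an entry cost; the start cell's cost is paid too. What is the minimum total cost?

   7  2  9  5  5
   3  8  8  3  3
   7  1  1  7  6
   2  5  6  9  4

Take (3,4)→(2,4)→(2,3)→(2,2)→(2,1)→(1,1)→(0,1)→(0,0) for a total of 4 + 6 + 7 + 1 + 1 + 8 + 2 + 7 = 36.

36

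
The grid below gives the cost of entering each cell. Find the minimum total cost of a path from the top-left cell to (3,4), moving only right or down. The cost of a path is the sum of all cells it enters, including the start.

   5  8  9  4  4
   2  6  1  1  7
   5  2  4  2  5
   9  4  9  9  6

Path (0,0) (1,0) (1,1) (1,2) (1,3) (2,3) (2,4) (3,4): 5 + 2 + 6 + 1 + 1 + 2 + 5 + 6 = 28.

28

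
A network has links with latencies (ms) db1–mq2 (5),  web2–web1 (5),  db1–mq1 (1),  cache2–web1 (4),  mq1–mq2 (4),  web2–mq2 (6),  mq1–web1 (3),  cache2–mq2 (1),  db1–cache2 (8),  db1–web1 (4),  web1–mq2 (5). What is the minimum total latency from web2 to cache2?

7

Checking several routes:
web2-web1-mq2-cache2: 5 + 5 + 1 = 11
web2-mq2-cache2: 6 + 1 = 7
web2-web1-cache2: 5 + 4 = 9
web2-web1-mq1-mq2-cache2: 5 + 3 + 4 + 1 = 13
Shortest: 7 ms.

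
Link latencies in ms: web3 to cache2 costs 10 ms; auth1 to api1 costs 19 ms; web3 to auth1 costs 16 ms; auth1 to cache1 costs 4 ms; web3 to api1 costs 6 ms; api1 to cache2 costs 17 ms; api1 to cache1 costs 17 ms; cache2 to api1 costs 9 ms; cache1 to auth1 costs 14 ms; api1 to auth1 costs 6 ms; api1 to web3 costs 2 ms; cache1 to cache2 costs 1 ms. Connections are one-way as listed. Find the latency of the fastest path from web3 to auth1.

12

Comparing a few candidate routes:
web3→cache2→api1→auth1: 10 + 9 + 6 = 25
web3→api1→cache1→auth1: 6 + 17 + 14 = 37
web3→auth1: 16
web3→api1→auth1: 6 + 6 = 12
Best route has total 12 ms.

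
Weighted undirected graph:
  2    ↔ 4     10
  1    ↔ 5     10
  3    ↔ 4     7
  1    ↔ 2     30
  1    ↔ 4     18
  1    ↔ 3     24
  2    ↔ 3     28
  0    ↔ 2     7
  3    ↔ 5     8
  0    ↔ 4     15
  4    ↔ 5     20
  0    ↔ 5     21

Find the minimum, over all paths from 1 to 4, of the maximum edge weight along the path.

10

Some routes from 1 to 4:
1-5-3-4: max(10, 8, 7) = 10
1-5-4: max(10, 20) = 20
1-5-0-4: max(10, 21, 15) = 21
1-4: max(18) = 18
Smallest bottleneck: 10.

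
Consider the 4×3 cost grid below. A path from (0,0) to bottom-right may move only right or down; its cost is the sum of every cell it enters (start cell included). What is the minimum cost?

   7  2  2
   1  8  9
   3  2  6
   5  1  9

23

Take (0,0) (1,0) (2,0) (2,1) (3,1) (3,2) for a total of 7 + 1 + 3 + 2 + 1 + 9 = 23.
For comparison, the top-then-right route costs 35.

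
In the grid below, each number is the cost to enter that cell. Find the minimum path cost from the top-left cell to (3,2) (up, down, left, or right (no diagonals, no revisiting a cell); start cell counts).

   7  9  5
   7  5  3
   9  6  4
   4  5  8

34

One optimal route is [0,0] [1,0] [1,1] [1,2] [2,2] [3,2].
Its cost is 7 + 7 + 5 + 3 + 4 + 8 = 34.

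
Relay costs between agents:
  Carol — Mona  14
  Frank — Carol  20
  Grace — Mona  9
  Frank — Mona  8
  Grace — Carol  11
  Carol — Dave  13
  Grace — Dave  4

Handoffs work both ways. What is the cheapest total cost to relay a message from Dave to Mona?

13

Checking several routes:
Dave-Grace-Mona: 4 + 9 = 13
Dave-Grace-Carol-Mona: 4 + 11 + 14 = 29
Dave-Carol-Mona: 13 + 14 = 27
Dave-Carol-Grace-Mona: 13 + 11 + 9 = 33
The minimum is 13.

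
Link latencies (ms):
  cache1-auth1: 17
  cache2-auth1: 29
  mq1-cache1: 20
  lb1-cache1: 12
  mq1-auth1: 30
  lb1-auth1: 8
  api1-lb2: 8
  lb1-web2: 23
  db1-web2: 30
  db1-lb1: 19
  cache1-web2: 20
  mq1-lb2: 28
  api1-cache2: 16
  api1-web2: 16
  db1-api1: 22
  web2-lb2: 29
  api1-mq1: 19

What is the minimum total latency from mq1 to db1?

Some routes from mq1 to db1:
mq1 -> api1 -> db1: 19 + 22 = 41
mq1 -> auth1 -> lb1 -> db1: 30 + 8 + 19 = 57
mq1 -> cache1 -> lb1 -> db1: 20 + 12 + 19 = 51
mq1 -> lb2 -> api1 -> db1: 28 + 8 + 22 = 58
The minimum is 41 ms.

41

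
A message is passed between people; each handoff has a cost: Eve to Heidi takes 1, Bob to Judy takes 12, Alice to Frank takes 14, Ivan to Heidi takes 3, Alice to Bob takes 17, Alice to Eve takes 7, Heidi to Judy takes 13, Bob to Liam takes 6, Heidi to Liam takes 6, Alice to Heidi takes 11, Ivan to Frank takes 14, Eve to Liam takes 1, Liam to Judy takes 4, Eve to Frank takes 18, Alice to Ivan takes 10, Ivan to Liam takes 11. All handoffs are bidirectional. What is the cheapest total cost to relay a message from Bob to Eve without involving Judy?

A few of the Bob→Eve routes:
Bob-Liam-Ivan-Heidi-Eve: 6 + 11 + 3 + 1 = 21
Bob-Liam-Heidi-Eve: 6 + 6 + 1 = 13
Bob-Alice-Heidi-Eve: 17 + 11 + 1 = 29
Bob-Alice-Eve: 17 + 7 = 24
Bob-Liam-Heidi-Alice-Eve: 6 + 6 + 11 + 7 = 30
Bob-Liam-Eve: 6 + 1 = 7
The minimum is 7.

7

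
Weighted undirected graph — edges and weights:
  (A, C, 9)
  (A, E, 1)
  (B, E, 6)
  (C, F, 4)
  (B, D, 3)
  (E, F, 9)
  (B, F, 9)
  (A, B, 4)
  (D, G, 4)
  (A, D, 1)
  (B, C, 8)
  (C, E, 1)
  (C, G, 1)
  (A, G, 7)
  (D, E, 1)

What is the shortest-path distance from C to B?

A few of the C→B routes:
C -> E -> A -> B: 1 + 1 + 4 = 6
C -> E -> D -> B: 1 + 1 + 3 = 5
C -> E -> A -> D -> B: 1 + 1 + 1 + 3 = 6
Best route has total 5.

5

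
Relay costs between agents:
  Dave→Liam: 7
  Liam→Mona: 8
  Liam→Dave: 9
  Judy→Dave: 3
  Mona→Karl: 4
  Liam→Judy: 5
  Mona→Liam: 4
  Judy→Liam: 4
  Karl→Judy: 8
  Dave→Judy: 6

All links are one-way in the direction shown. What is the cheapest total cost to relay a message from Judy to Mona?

Candidate routes:
Judy - Dave - Liam - Mona: 3 + 7 + 8 = 18
Judy - Liam - Mona: 4 + 8 = 12
The minimum is 12.

12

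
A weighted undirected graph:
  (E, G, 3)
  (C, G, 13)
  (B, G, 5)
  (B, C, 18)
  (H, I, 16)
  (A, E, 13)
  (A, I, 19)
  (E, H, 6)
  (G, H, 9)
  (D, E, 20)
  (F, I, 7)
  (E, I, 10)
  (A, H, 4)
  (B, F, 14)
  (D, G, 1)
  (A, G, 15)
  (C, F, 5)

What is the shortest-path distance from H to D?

A few of the H→D routes:
H → A → E → G → D: 4 + 13 + 3 + 1 = 21
H → G → D: 9 + 1 = 10
H → A → G → D: 4 + 15 + 1 = 20
H → E → G → D: 6 + 3 + 1 = 10
H → E → D: 6 + 20 = 26
Best route has total 10.

10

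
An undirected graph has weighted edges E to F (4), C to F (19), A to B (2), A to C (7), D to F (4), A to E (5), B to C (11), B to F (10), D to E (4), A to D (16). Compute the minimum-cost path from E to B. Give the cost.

7

A few of the E→B routes:
E - F - B: 4 + 10 = 14
E - A - B: 5 + 2 = 7
E - D - F - B: 4 + 4 + 10 = 18
Best route has total 7.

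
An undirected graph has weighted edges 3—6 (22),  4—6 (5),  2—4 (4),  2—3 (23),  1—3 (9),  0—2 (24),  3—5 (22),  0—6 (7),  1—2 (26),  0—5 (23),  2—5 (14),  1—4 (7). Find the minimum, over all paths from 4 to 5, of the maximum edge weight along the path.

Comparing a few candidate routes:
4 → 2 → 3 → 6 → 0 → 5: max(4, 23, 22, 7, 23) = 23
4 → 6 → 3 → 5: max(5, 22, 22) = 22
4 → 2 → 5: max(4, 14) = 14
4 → 1 → 3 → 5: max(7, 9, 22) = 22
The minimum achievable maximum is 14.

14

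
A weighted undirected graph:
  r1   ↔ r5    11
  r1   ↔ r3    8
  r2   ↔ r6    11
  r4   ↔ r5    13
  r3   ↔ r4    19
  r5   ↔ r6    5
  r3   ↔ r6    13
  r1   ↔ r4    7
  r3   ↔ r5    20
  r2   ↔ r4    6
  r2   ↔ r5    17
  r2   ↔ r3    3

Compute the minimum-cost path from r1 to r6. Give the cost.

16

A few of the r1→r6 routes:
r1→r3→r6: 8 + 13 = 21
r1→r3→r2→r6: 8 + 3 + 11 = 22
r1→r5→r6: 11 + 5 = 16
The minimum is 16.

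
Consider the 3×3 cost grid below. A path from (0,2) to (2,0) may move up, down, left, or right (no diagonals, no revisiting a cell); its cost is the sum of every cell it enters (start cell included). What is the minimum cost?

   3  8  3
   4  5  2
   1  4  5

15

Cheapest: r0c2 r1c2 r1c1 r1c0 r2c0
  3 + 2 + 5 + 4 + 1 = 15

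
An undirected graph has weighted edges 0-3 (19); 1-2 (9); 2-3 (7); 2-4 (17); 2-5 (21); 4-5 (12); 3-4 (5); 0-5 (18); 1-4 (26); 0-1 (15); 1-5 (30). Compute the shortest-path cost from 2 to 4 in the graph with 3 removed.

17

Some routes from 2 to 4 avoiding 3:
2-4: 17
2-1-5-4: 9 + 30 + 12 = 51
2-1-0-5-4: 9 + 15 + 18 + 12 = 54
2-5-4: 21 + 12 = 33
2-5-1-4: 21 + 30 + 26 = 77
2-1-4: 9 + 26 = 35
The minimum is 17.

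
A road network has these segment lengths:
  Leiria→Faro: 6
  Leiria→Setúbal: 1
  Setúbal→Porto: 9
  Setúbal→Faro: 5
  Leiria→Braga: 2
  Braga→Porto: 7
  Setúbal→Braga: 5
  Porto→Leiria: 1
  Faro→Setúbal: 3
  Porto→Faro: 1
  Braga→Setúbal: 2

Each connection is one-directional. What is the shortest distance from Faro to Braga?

8

Paths from Faro to Braga:
Faro → Setúbal → Porto → Leiria → Braga: 3 + 9 + 1 + 2 = 15
Faro → Setúbal → Braga: 3 + 5 = 8
Shortest: 8.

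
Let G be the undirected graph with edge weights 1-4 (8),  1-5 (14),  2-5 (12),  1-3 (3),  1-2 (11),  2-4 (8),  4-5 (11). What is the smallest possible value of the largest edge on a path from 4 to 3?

8

Comparing a few candidate routes:
4-1-3: max(8, 3) = 8
4-2-5-1-3: max(8, 12, 14, 3) = 14
4-5-2-1-3: max(11, 12, 11, 3) = 12
4-2-1-3: max(8, 11, 3) = 11
The minimum achievable maximum is 8.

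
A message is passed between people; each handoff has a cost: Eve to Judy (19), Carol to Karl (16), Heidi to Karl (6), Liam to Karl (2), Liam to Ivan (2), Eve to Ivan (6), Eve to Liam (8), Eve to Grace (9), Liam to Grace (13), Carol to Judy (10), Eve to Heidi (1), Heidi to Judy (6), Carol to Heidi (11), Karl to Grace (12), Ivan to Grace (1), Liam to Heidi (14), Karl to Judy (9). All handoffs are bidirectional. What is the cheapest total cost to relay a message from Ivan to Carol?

18

A few of the Ivan→Carol routes:
Ivan→Liam→Karl→Heidi→Carol: 2 + 2 + 6 + 11 = 21
Ivan→Eve→Heidi→Carol: 6 + 1 + 11 = 18
Ivan→Liam→Eve→Heidi→Carol: 2 + 8 + 1 + 11 = 22
Ivan→Liam→Karl→Carol: 2 + 2 + 16 = 20
Ivan→Grace→Eve→Heidi→Carol: 1 + 9 + 1 + 11 = 22
Best route has total 18.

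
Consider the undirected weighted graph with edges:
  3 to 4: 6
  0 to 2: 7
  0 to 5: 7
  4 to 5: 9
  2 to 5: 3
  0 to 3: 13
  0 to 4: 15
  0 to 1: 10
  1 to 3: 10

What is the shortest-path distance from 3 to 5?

Comparing a few candidate routes:
3 -> 0 -> 2 -> 5: 13 + 7 + 3 = 23
3 -> 0 -> 5: 13 + 7 = 20
3 -> 1 -> 0 -> 5: 10 + 10 + 7 = 27
3 -> 4 -> 5: 6 + 9 = 15
Shortest: 15.

15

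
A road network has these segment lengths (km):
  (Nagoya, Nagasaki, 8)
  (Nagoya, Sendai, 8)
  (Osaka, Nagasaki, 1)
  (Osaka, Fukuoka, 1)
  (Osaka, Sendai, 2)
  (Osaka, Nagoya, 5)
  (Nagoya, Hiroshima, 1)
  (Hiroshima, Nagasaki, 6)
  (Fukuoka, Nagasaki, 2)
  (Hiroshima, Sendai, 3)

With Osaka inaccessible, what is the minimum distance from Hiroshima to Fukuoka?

8

Candidate routes:
Hiroshima -> Nagasaki -> Fukuoka: 6 + 2 = 8
Hiroshima -> Nagoya -> Nagasaki -> Fukuoka: 1 + 8 + 2 = 11
Hiroshima -> Sendai -> Nagoya -> Nagasaki -> Fukuoka: 3 + 8 + 8 + 2 = 21
Shortest: 8 km.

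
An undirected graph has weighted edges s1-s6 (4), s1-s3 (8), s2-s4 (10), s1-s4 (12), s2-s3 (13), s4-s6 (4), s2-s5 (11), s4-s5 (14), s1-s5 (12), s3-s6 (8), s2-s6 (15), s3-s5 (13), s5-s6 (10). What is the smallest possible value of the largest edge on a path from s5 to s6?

Some routes from s5 to s6:
s5 → s2 → s4 → s6: max(11, 10, 4) = 11
s5 → s6: max(10) = 10
s5 → s1 → s4 → s6: max(12, 12, 4) = 12
s5 → s1 → s3 → s6: max(12, 8, 8) = 12
Smallest bottleneck: 10.

10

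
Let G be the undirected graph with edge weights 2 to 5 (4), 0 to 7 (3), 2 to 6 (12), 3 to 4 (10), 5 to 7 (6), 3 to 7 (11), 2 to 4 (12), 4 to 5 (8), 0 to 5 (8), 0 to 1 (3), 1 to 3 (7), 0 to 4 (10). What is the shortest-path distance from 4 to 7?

Checking several routes:
4-5-7: 8 + 6 = 14
4-0-7: 10 + 3 = 13
4-5-0-7: 8 + 8 + 3 = 19
Best route has total 13.

13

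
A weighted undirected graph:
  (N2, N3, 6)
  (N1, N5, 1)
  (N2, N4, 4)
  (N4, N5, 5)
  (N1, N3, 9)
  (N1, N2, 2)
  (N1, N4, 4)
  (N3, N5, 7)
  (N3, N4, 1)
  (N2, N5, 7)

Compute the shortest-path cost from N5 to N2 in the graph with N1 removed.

7

Paths from N5 to N2 avoiding N1:
N5→N2: 7
N5→N4→N2: 5 + 4 = 9
N5→N3→N4→N2: 7 + 1 + 4 = 12
N5→N3→N2: 7 + 6 = 13
N5→N4→N3→N2: 5 + 1 + 6 = 12
The minimum is 7.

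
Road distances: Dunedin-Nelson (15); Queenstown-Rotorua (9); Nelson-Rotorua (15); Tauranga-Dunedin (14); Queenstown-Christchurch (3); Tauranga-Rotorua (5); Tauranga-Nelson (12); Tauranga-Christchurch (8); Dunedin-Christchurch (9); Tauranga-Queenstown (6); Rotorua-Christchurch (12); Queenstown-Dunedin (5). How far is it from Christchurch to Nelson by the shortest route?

20

Some routes from Christchurch to Nelson:
Christchurch - Queenstown - Rotorua - Nelson: 3 + 9 + 15 = 27
Christchurch - Queenstown - Dunedin - Nelson: 3 + 5 + 15 = 23
Christchurch - Dunedin - Nelson: 9 + 15 = 24
Christchurch - Queenstown - Tauranga - Nelson: 3 + 6 + 12 = 21
Christchurch - Tauranga - Nelson: 8 + 12 = 20
Best route has total 20.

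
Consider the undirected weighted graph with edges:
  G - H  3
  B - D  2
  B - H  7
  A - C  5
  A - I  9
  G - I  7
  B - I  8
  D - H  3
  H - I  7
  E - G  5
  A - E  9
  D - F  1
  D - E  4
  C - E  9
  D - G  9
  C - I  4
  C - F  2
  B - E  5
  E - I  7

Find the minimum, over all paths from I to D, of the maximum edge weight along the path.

4

Checking several routes:
I - H - G - E - D: max(7, 3, 5, 4) = 7
I - H - B - D: max(7, 7, 2) = 7
I - H - B - E - D: max(7, 7, 5, 4) = 7
I - C - F - D: max(4, 2, 1) = 4
Smallest bottleneck: 4.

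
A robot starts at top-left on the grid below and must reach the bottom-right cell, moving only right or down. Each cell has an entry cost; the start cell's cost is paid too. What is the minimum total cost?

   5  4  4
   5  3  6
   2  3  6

Cheapest: [0,0]→[0,1]→[1,1]→[2,1]→[2,2]
  5 + 4 + 3 + 3 + 6 = 21

21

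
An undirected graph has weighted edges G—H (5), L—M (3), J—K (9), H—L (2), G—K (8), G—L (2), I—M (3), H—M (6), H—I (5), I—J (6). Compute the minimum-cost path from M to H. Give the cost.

Comparing a few candidate routes:
M -> H: 6
M -> L -> H: 3 + 2 = 5
M -> I -> H: 3 + 5 = 8
M -> I -> J -> K -> G -> L -> H: 3 + 6 + 9 + 8 + 2 + 2 = 30
M -> L -> G -> H: 3 + 2 + 5 = 10
The minimum is 5.

5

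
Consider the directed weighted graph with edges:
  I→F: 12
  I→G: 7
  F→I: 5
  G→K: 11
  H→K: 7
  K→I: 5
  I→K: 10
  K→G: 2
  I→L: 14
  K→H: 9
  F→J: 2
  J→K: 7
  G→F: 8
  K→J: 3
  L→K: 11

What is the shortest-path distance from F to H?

18

Candidate routes:
F - J - K - H: 2 + 7 + 9 = 18
F - I - G - K - H: 5 + 7 + 11 + 9 = 32
F - I - K - H: 5 + 10 + 9 = 24
F - I - L - K - H: 5 + 14 + 11 + 9 = 39
Shortest: 18.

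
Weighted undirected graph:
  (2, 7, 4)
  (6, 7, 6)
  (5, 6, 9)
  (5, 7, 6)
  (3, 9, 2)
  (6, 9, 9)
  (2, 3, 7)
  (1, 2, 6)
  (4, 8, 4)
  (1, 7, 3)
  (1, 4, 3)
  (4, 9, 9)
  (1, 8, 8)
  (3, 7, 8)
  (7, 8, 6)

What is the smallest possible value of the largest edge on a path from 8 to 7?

Some routes from 8 to 7:
8 - 4 - 1 - 2 - 3 - 7: max(4, 3, 6, 7, 8) = 8
8 - 4 - 1 - 2 - 7: max(4, 3, 6, 4) = 6
8 - 4 - 1 - 7: max(4, 3, 3) = 4
8 - 7: max(6) = 6
Best route has worst link 4.

4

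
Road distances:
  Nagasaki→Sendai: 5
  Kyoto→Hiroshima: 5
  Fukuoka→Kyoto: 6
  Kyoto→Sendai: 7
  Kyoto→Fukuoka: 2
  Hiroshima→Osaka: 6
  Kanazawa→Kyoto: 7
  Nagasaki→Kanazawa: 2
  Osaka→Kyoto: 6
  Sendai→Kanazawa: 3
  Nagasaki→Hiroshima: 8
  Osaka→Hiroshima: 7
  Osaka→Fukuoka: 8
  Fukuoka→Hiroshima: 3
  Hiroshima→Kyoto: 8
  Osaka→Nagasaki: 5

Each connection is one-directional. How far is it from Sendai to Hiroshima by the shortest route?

15

Routes from Sendai to Hiroshima:
Sendai→Kanazawa→Kyoto→Hiroshima: 3 + 7 + 5 = 15
Sendai→Kanazawa→Kyoto→Fukuoka→Hiroshima: 3 + 7 + 2 + 3 = 15
The minimum is 15.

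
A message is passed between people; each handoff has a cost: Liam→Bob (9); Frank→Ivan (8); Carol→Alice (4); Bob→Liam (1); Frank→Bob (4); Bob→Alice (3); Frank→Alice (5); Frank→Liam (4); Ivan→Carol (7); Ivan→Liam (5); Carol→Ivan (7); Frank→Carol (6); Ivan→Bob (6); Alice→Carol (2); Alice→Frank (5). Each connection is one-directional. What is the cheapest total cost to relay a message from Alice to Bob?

A few of the Alice→Bob routes:
Alice-Frank-Ivan-Bob: 5 + 8 + 6 = 19
Alice-Frank-Bob: 5 + 4 = 9
Alice-Frank-Liam-Bob: 5 + 4 + 9 = 18
Alice-Carol-Ivan-Bob: 2 + 7 + 6 = 15
Shortest: 9.

9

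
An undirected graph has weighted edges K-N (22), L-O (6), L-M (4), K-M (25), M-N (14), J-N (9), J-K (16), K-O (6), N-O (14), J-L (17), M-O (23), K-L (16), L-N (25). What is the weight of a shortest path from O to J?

A few of the O→J routes:
O → L → M → N → J: 6 + 4 + 14 + 9 = 33
O → K → J: 6 + 16 = 22
O → N → J: 14 + 9 = 23
O → L → J: 6 + 17 = 23
The minimum is 22.

22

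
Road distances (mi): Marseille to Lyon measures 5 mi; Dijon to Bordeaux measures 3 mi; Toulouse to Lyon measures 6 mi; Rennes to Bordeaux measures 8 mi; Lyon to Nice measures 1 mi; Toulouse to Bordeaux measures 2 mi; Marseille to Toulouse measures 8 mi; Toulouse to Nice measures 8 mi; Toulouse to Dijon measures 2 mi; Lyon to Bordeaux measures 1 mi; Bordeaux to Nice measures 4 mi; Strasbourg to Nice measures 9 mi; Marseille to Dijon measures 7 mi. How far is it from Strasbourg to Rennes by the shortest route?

19

Comparing a few candidate routes:
Strasbourg -> Nice -> Toulouse -> Dijon -> Bordeaux -> Rennes: 9 + 8 + 2 + 3 + 8 = 30
Strasbourg -> Nice -> Lyon -> Bordeaux -> Rennes: 9 + 1 + 1 + 8 = 19
Strasbourg -> Nice -> Toulouse -> Bordeaux -> Rennes: 9 + 8 + 2 + 8 = 27
Strasbourg -> Nice -> Bordeaux -> Rennes: 9 + 4 + 8 = 21
Strasbourg -> Nice -> Lyon -> Toulouse -> Dijon -> Bordeaux -> Rennes: 9 + 1 + 6 + 2 + 3 + 8 = 29
Strasbourg -> Nice -> Lyon -> Toulouse -> Bordeaux -> Rennes: 9 + 1 + 6 + 2 + 8 = 26
Best route has total 19 mi.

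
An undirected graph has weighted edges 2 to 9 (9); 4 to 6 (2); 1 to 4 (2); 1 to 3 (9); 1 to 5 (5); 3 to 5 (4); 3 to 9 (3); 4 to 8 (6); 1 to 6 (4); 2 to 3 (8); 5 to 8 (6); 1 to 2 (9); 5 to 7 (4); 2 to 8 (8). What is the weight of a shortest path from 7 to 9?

11

A few of the 7→9 routes:
7 → 5 → 3 → 9: 4 + 4 + 3 = 11
7 → 5 → 1 → 3 → 9: 4 + 5 + 9 + 3 = 21
7 → 5 → 3 → 2 → 9: 4 + 4 + 8 + 9 = 25
Shortest: 11.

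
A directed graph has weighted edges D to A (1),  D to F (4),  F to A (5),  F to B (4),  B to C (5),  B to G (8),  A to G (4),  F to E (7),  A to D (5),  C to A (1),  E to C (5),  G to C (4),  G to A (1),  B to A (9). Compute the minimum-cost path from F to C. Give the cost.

9

Some routes from F to C:
F - E - C: 7 + 5 = 12
F - B - C: 4 + 5 = 9
F - A - G - C: 5 + 4 + 4 = 13
The minimum is 9.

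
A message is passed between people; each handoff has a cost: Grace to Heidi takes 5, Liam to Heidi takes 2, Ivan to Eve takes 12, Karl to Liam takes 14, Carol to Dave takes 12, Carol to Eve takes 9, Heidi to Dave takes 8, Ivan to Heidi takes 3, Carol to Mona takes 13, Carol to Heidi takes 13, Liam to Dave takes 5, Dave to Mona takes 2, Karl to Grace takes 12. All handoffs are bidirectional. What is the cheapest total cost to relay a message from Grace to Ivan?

Checking several routes:
Grace-Karl-Liam-Heidi-Ivan: 12 + 14 + 2 + 3 = 31
Grace-Heidi-Ivan: 5 + 3 = 8
Grace-Heidi-Carol-Eve-Ivan: 5 + 13 + 9 + 12 = 39
The minimum is 8.

8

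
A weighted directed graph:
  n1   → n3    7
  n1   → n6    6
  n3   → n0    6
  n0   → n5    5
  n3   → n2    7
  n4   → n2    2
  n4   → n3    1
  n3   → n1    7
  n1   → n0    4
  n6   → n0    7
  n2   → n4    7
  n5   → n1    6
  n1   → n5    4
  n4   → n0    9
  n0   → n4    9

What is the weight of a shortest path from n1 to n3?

Candidate routes:
n1 -> n3: 7
n1 -> n0 -> n4 -> n3: 4 + 9 + 1 = 14
n1 -> n6 -> n0 -> n4 -> n3: 6 + 7 + 9 + 1 = 23
Shortest: 7.

7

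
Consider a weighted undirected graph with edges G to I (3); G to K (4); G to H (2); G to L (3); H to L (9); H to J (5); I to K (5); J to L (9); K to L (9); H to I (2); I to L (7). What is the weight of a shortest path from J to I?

7

A few of the J→I routes:
J → L → I: 9 + 7 = 16
J → H → G → I: 5 + 2 + 3 = 10
J → L → G → H → I: 9 + 3 + 2 + 2 = 16
J → H → I: 5 + 2 = 7
J → L → G → I: 9 + 3 + 3 = 15
The minimum is 7.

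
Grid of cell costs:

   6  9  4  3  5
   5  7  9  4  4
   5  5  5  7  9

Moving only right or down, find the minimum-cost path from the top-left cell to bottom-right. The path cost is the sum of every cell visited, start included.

39

Path r0c0 r0c1 r0c2 r0c3 r1c3 r1c4 r2c4: 6 + 9 + 4 + 3 + 4 + 4 + 9 = 39.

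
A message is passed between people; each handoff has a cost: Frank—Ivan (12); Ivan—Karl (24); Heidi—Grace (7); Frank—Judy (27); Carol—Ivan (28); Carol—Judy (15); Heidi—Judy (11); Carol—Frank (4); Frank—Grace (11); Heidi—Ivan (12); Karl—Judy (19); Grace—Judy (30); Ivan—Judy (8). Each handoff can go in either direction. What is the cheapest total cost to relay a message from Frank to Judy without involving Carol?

A few of the Frank→Judy routes:
Frank-Grace-Judy: 11 + 30 = 41
Frank-Judy: 27
Frank-Grace-Heidi-Ivan-Judy: 11 + 7 + 12 + 8 = 38
Frank-Ivan-Heidi-Judy: 12 + 12 + 11 = 35
Frank-Grace-Heidi-Judy: 11 + 7 + 11 = 29
Frank-Ivan-Judy: 12 + 8 = 20
Best route has total 20.

20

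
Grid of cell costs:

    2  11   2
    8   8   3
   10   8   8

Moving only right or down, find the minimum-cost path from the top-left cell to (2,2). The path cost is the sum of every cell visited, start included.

26

Path (0,0) (0,1) (0,2) (1,2) (2,2): 2 + 11 + 2 + 3 + 8 = 26.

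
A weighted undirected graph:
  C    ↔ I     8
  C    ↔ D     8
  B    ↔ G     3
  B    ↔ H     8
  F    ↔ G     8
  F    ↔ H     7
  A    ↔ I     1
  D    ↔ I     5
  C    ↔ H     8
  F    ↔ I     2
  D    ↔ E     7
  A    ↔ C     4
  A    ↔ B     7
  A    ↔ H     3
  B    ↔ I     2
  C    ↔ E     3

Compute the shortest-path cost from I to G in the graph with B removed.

10

A few of the I→G routes:
I → A → C → H → F → G: 1 + 4 + 8 + 7 + 8 = 28
I → C → A → H → F → G: 8 + 4 + 3 + 7 + 8 = 30
I → A → H → F → G: 1 + 3 + 7 + 8 = 19
I → F → G: 2 + 8 = 10
Best route has total 10.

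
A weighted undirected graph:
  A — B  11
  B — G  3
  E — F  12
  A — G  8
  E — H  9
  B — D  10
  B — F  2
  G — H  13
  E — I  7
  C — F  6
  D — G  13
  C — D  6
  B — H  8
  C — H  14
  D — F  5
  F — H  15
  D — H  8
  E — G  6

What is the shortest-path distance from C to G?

Some routes from C to G:
C - D - F - B - G: 6 + 5 + 2 + 3 = 16
C - D - G: 6 + 13 = 19
C - F - B - G: 6 + 2 + 3 = 11
The minimum is 11.

11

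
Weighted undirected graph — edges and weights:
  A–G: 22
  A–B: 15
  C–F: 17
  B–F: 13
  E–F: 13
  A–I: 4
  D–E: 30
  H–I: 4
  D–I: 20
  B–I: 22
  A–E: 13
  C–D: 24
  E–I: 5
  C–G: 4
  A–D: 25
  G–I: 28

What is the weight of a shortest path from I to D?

Checking several routes:
I -> A -> D: 4 + 25 = 29
I -> D: 20
I -> E -> D: 5 + 30 = 35
Shortest: 20.

20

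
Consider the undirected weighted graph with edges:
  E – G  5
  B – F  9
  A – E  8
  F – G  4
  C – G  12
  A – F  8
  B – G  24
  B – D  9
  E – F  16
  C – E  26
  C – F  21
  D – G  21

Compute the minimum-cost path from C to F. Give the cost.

Some routes from C to F:
C -> G -> F: 12 + 4 = 16
C -> G -> E -> F: 12 + 5 + 16 = 33
C -> E -> G -> F: 26 + 5 + 4 = 35
C -> G -> E -> A -> F: 12 + 5 + 8 + 8 = 33
C -> F: 21
Shortest: 16.

16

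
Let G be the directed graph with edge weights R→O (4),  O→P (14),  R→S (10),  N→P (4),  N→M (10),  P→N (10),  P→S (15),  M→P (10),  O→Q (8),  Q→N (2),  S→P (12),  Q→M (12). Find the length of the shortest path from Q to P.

Routes from Q to P:
Q -> N -> M -> P: 2 + 10 + 10 = 22
Q -> N -> P: 2 + 4 = 6
Q -> M -> P: 12 + 10 = 22
The minimum is 6.

6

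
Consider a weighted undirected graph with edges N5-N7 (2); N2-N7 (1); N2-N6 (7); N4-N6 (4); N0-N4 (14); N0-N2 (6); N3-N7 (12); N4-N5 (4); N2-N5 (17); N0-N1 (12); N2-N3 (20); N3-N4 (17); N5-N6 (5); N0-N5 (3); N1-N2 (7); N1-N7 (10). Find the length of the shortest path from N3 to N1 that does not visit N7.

Some routes from N3 to N1 avoiding N7:
N3→N4→N5→N6→N2→N1: 17 + 4 + 5 + 7 + 7 = 40
N3→N4→N5→N0→N2→N1: 17 + 4 + 3 + 6 + 7 = 37
N3→N2→N1: 20 + 7 = 27
N3→N2→N0→N1: 20 + 6 + 12 = 38
N3→N4→N5→N0→N1: 17 + 4 + 3 + 12 = 36
N3→N4→N6→N2→N1: 17 + 4 + 7 + 7 = 35
The minimum is 27.

27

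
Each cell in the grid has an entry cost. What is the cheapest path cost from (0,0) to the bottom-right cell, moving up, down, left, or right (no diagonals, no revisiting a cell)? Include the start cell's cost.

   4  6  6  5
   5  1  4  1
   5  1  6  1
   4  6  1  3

19

Path (0,0) -> (1,0) -> (1,1) -> (1,2) -> (1,3) -> (2,3) -> (3,3): 4 + 5 + 1 + 4 + 1 + 1 + 3 = 19.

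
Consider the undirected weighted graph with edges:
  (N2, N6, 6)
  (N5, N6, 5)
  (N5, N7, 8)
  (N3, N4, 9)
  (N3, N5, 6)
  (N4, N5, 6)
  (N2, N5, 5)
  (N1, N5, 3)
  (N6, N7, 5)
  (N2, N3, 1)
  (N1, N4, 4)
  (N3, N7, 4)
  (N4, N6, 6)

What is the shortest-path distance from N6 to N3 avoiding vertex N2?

9

Checking several routes:
N6→N7→N3: 5 + 4 = 9
N6→N4→N3: 6 + 9 = 15
N6→N5→N3: 5 + 6 = 11
Best route has total 9.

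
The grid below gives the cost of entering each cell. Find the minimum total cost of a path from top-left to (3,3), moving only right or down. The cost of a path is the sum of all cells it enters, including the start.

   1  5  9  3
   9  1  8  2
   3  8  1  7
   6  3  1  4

21

Best path: (0,0) → (0,1) → (1,1) → (1,2) → (2,2) → (3,2) → (3,3)
Cost: 1 + 5 + 1 + 8 + 1 + 1 + 4 = 21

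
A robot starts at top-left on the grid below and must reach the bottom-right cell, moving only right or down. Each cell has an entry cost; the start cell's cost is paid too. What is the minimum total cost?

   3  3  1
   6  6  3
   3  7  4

14

One optimal route is (0,0) -> (0,1) -> (0,2) -> (1,2) -> (2,2).
Its cost is 3 + 3 + 1 + 3 + 4 = 14.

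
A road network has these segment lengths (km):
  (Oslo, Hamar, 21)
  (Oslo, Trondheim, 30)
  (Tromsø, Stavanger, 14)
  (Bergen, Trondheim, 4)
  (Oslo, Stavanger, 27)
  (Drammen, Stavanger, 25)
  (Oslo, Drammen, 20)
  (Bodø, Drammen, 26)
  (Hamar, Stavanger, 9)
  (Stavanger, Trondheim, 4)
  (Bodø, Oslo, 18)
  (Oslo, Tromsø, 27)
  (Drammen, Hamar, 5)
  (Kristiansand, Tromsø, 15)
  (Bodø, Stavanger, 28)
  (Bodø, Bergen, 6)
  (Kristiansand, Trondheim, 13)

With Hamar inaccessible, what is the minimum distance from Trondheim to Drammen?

A few of the Trondheim→Drammen routes:
Trondheim -> Oslo -> Drammen: 30 + 20 = 50
Trondheim -> Stavanger -> Drammen: 4 + 25 = 29
Trondheim -> Bergen -> Bodø -> Oslo -> Drammen: 4 + 6 + 18 + 20 = 48
Trondheim -> Bergen -> Bodø -> Drammen: 4 + 6 + 26 = 36
Trondheim -> Stavanger -> Oslo -> Drammen: 4 + 27 + 20 = 51
Shortest: 29 km.

29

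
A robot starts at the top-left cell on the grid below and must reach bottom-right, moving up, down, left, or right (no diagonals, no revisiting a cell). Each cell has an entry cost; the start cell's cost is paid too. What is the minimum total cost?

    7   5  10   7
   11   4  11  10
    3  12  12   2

39

Best path: (0,0) -> (0,1) -> (1,1) -> (1,2) -> (1,3) -> (2,3)
Cost: 7 + 5 + 4 + 11 + 10 + 2 = 39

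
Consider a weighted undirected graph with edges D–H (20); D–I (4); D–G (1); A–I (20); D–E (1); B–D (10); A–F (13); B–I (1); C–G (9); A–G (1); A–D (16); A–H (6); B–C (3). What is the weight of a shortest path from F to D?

Checking several routes:
F-A-D: 13 + 16 = 29
F-A-G-D: 13 + 1 + 1 = 15
F-A-G-C-B-I-D: 13 + 1 + 9 + 3 + 1 + 4 = 31
F-A-G-C-B-D: 13 + 1 + 9 + 3 + 10 = 36
Best route has total 15.

15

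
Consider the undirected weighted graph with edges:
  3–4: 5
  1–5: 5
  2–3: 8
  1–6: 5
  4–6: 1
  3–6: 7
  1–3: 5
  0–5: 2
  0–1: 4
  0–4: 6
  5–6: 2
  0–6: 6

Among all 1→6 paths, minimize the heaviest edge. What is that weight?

Some routes from 1 to 6:
1 - 0 - 5 - 6: max(4, 2, 2) = 4
1 - 3 - 4 - 6: max(5, 5, 1) = 5
1 - 5 - 0 - 4 - 6: max(5, 2, 6, 1) = 6
1 - 5 - 6: max(5, 2) = 5
1 - 5 - 0 - 6: max(5, 2, 6) = 6
1 - 6: max(5) = 5
Best route has worst link 4.

4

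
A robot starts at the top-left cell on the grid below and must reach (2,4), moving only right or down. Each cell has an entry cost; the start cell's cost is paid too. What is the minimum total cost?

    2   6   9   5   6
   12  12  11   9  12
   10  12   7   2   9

Best path: [0,0] → [0,1] → [0,2] → [0,3] → [1,3] → [2,3] → [2,4]
Cost: 2 + 6 + 9 + 5 + 9 + 2 + 9 = 42
(Top row then right column would cost 49.)

42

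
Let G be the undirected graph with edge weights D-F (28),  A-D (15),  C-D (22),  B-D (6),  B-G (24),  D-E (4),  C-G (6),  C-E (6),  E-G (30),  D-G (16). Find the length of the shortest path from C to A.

25

Checking several routes:
C -> E -> D -> A: 6 + 4 + 15 = 25
C -> D -> A: 22 + 15 = 37
C -> G -> D -> A: 6 + 16 + 15 = 37
Best route has total 25.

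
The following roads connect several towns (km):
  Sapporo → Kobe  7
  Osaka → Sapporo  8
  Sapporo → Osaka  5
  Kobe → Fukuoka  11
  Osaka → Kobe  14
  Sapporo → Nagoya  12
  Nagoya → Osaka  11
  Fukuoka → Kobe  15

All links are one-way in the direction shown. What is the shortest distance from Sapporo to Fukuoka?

18

Paths from Sapporo to Fukuoka:
Sapporo→Kobe→Fukuoka: 7 + 11 = 18
Sapporo→Nagoya→Osaka→Kobe→Fukuoka: 12 + 11 + 14 + 11 = 48
Sapporo→Osaka→Kobe→Fukuoka: 5 + 14 + 11 = 30
Shortest: 18 km.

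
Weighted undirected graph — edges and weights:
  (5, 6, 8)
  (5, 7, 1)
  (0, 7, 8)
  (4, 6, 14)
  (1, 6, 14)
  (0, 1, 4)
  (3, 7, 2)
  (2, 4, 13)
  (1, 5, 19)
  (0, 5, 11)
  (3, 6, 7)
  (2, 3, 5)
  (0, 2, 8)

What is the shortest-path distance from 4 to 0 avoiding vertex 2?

Checking several routes:
4→6→5→0: 14 + 8 + 11 = 33
4→6→5→7→0: 14 + 8 + 1 + 8 = 31
4→6→1→0: 14 + 14 + 4 = 32
4→6→3→7→0: 14 + 7 + 2 + 8 = 31
Best route has total 31.

31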